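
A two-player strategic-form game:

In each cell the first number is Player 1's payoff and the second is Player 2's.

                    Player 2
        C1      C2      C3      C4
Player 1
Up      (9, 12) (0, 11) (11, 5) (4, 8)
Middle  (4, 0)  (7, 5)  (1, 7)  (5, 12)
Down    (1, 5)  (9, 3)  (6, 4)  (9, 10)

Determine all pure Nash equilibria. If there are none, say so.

(Up, C1), (Down, C4)

(Up, C1): Player 1 gets 9, best alternative 4; Player 2 gets 12, best alternative 11. No profitable deviation — NE.
(Up, C2): Player 1 can switch to Middle (0 → 7). Not NE.
(Up, C3): Player 2 can switch to C1 (5 → 12). Not NE.
(Up, C4): Player 1 can switch to Middle (4 → 5). Not NE.
(Middle, C1): Player 1 can switch to Up (4 → 9). Not NE.
(Middle, C2): Player 1 can switch to Down (7 → 9). Not NE.
(Middle, C3): Player 1 can switch to Up (1 → 11). Not NE.
(Middle, C4): Player 1 can switch to Down (5 → 9). Not NE.
(Down, C1): Player 1 can switch to Up (1 → 9). Not NE.
(Down, C4): Player 1 gets 9, best alternative 5; Player 2 gets 10, best alternative 5. No profitable deviation — NE.
(The remaining 2 profiles each have a profitable deviation by the same check.)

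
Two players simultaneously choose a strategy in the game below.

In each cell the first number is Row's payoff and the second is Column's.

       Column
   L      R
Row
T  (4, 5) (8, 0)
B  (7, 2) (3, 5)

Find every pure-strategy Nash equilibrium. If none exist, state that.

There is no pure-strategy Nash equilibrium.

Row against L: payoffs 4, 7 → best response B.
Row against R: payoffs 8, 3 → best response T.
Column against T: payoffs 5, 0 → best response L.
Column against B: payoffs 2, 5 → best response R.
No profile is a mutual best response for all players.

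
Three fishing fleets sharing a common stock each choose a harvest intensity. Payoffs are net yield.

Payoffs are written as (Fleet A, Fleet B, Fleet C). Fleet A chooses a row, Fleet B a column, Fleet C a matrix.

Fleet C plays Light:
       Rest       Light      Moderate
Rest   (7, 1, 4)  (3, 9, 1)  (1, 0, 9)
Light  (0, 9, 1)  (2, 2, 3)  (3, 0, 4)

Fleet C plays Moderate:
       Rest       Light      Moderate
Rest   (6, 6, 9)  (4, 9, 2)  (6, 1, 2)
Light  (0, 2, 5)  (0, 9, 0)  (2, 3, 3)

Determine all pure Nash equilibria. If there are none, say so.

(Rest, Rest, Light): Fleet B can switch to Light (1 → 9). Not NE.
(Rest, Rest, Moderate): Fleet B can switch to Light (6 → 9). Not NE.
(Rest, Light, Light): Fleet C can switch to Moderate (1 → 2). Not NE.
(Rest, Light, Moderate): Fleet A gets 4, best alternative 0; Fleet B gets 9, best alternative 6; Fleet C gets 2, best alternative 1. No profitable deviation — NE.
(Rest, Moderate, Light): Fleet A can switch to Light (1 → 3). Not NE.
(Rest, Moderate, Moderate): Fleet B can switch to Rest (1 → 6). Not NE.
(Light, Rest, Light): Fleet A can switch to Rest (0 → 7). Not NE.
(Light, Rest, Moderate): Fleet A can switch to Rest (0 → 6). Not NE.
(Light, Light, Light): Fleet A can switch to Rest (2 → 3). Not NE.
(The remaining 3 profiles each have a profitable deviation by the same check.)

The unique pure-strategy Nash equilibrium is (Rest, Light, Moderate).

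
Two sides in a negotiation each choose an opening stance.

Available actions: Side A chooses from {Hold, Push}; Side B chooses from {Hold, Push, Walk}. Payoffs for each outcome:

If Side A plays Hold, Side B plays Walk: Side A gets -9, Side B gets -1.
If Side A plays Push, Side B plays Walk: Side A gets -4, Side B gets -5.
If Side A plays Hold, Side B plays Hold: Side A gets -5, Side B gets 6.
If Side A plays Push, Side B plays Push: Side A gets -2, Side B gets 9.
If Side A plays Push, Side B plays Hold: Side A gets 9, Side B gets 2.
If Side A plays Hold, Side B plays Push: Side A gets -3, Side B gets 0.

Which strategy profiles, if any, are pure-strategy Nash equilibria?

The unique pure-strategy Nash equilibrium is (Push, Push).

For each strategy profile, look for a profitable unilateral deviation.
(Hold, Hold): Side A can switch to Push (-5 → 9). Not NE.
(Hold, Push): Side A can switch to Push (-3 → -2). Not NE.
(Hold, Walk): Side A can switch to Push (-9 → -4). Not NE.
(Push, Hold): Side B can switch to Push (2 → 9). Not NE.
(Push, Push): Side A gets -2, best alternative -3; Side B gets 9, best alternative 2. No profitable deviation — NE.
(Push, Walk): Side B can switch to Hold (-5 → 2). Not NE.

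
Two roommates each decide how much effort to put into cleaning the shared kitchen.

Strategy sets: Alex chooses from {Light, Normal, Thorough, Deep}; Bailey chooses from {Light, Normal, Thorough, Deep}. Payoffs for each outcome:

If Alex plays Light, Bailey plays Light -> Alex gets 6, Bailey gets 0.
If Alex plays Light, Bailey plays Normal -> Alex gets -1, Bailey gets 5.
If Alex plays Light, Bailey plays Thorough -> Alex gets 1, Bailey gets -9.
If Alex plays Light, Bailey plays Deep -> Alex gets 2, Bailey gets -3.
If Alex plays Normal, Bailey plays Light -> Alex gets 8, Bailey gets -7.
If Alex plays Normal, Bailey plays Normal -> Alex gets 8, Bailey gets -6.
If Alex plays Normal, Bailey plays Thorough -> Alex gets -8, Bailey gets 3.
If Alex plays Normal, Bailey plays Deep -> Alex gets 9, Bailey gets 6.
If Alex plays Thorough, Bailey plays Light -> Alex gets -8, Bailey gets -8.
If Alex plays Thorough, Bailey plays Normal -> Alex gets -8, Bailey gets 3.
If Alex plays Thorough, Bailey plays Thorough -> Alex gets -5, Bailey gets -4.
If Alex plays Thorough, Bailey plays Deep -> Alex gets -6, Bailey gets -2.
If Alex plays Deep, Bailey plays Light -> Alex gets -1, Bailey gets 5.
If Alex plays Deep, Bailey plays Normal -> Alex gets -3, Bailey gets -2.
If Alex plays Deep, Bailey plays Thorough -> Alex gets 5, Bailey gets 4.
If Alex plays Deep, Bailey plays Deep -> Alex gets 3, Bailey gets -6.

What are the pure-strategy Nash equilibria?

(Normal, Deep)

Alex against Light: payoffs 6, 8, -8, -1 → best response Normal.
Alex against Normal: payoffs -1, 8, -8, -3 → best response Normal.
Alex against Thorough: payoffs 1, -8, -5, 5 → best response Deep.
Alex against Deep: payoffs 2, 9, -6, 3 → best response Normal.
Bailey against Light: payoffs 0, 5, -9, -3 → best response Normal.
Bailey against Normal: payoffs -7, -6, 3, 6 → best response Deep.
Bailey against Thorough: payoffs -8, 3, -4, -2 → best response Normal.
Bailey against Deep: payoffs 5, -2, 4, -6 → best response Light.
Mutual best responses: (Normal, Deep).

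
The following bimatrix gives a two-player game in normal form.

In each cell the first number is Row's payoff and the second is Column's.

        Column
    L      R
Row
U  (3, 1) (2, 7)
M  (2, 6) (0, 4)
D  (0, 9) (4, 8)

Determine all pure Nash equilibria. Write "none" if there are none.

Mark each player's best response to every combination of opponents' strategies; a profile where every player is best-responding is a pure Nash equilibrium.
Row against L: payoffs 3, 2, 0 → best response U.
Row against R: payoffs 2, 0, 4 → best response D.
Column against U: payoffs 1, 7 → best response R.
Column against M: payoffs 6, 4 → best response L.
Column against D: payoffs 9, 8 → best response L.
No profile is a mutual best response for all players.

This game has no pure Nash equilibrium.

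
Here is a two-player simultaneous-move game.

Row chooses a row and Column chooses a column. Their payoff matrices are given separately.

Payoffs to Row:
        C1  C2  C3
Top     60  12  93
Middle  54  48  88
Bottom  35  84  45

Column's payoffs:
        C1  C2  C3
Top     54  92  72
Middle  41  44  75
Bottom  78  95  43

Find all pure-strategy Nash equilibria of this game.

(Bottom, C2)

(Top, C1): Column can switch to C2 (54 → 92). Not NE.
(Top, C2): Row can switch to Middle (12 → 48). Not NE.
(Top, C3): Column can switch to C2 (72 → 92). Not NE.
(Middle, C1): Row can switch to Top (54 → 60). Not NE.
(Middle, C2): Row can switch to Bottom (48 → 84). Not NE.
(Middle, C3): Row can switch to Top (88 → 93). Not NE.
(Bottom, C1): Row can switch to Top (35 → 60). Not NE.
(Bottom, C2): Row gets 84, best alternative 48; Column gets 95, best alternative 78. No profitable deviation — NE.
(Bottom, C3): Row can switch to Top (45 → 93). Not NE.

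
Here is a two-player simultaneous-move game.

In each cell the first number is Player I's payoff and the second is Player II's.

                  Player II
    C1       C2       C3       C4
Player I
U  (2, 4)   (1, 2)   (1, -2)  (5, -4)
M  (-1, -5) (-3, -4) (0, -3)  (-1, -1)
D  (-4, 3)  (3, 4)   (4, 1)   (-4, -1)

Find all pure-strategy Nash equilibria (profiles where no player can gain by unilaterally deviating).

Player I against C1: payoffs 2, -1, -4 → best response U.
Player I against C2: payoffs 1, -3, 3 → best response D.
Player I against C3: payoffs 1, 0, 4 → best response D.
Player I against C4: payoffs 5, -1, -4 → best response U.
Player II against U: payoffs 4, 2, -2, -4 → best response C1.
Player II against M: payoffs -5, -4, -3, -1 → best response C4.
Player II against D: payoffs 3, 4, 1, -1 → best response C2.
Mutual best responses: (U, C1); (D, C2).

(U, C1) and (D, C2)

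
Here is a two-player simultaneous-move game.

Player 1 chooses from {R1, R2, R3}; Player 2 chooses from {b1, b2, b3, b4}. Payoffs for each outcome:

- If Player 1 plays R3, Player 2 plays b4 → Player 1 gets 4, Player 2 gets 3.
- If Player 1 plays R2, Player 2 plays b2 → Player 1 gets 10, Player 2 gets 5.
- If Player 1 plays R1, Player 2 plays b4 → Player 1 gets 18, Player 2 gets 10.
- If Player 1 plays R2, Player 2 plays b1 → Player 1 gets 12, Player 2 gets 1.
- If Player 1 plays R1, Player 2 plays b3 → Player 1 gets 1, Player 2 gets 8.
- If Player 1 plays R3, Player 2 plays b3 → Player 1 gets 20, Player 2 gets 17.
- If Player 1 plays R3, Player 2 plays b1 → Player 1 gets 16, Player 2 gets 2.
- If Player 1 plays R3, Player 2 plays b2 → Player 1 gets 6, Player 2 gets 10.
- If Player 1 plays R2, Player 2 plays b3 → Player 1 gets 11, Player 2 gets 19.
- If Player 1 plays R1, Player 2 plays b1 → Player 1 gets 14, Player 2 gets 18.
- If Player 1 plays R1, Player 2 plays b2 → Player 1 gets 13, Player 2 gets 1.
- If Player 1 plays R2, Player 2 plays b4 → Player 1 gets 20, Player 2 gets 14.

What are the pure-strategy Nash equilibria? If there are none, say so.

Player 1 against b1: payoffs 14, 12, 16 → best response R3.
Player 1 against b2: payoffs 13, 10, 6 → best response R1.
Player 1 against b3: payoffs 1, 11, 20 → best response R3.
Player 1 against b4: payoffs 18, 20, 4 → best response R2.
Player 2 against R1: payoffs 18, 1, 8, 10 → best response b1.
Player 2 against R2: payoffs 1, 5, 19, 14 → best response b3.
Player 2 against R3: payoffs 2, 10, 17, 3 → best response b3.
Mutual best responses: (R3, b3).

Pure NE: (R3, b3)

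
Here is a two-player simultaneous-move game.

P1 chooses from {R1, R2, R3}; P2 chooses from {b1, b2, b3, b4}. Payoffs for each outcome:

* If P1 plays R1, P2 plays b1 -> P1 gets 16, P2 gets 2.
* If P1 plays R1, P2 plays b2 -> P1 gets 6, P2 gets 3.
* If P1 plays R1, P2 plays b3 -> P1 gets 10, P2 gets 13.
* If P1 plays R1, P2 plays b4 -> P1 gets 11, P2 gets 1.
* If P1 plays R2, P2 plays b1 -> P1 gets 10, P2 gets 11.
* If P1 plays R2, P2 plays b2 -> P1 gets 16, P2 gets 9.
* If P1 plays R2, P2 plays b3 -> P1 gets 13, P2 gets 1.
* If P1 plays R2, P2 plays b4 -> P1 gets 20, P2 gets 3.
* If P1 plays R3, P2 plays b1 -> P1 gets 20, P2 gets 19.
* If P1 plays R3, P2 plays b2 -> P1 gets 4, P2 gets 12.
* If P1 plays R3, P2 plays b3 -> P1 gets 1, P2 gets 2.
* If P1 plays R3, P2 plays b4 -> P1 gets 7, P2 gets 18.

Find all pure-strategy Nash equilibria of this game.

For each strategy profile, look for a profitable unilateral deviation.
(R1, b1): P1 can switch to R3 (16 → 20). Not NE.
(R1, b2): P1 can switch to R2 (6 → 16). Not NE.
(R1, b3): P1 can switch to R2 (10 → 13). Not NE.
(R1, b4): P1 can switch to R2 (11 → 20). Not NE.
(R2, b1): P1 can switch to R1 (10 → 16). Not NE.
(R2, b2): P2 can switch to b1 (9 → 11). Not NE.
(R2, b3): P2 can switch to b1 (1 → 11). Not NE.
(R2, b4): P2 can switch to b1 (3 → 11). Not NE.
(R3, b1): P1 gets 20, best alternative 16; P2 gets 19, best alternative 18. No profitable deviation — NE.
(The remaining 3 profiles each have a profitable deviation by the same check.)

The unique pure-strategy Nash equilibrium is (R3, b1).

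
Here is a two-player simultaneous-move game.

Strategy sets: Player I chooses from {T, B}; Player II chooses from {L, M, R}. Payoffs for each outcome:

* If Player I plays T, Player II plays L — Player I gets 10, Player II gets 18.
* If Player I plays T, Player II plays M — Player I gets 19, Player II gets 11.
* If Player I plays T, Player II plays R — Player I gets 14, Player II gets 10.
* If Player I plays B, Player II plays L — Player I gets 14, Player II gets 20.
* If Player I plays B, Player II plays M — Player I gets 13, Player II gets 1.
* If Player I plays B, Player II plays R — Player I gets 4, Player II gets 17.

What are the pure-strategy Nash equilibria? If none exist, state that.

Player I against L: payoffs 10, 14 → best response B.
Player I against M: payoffs 19, 13 → best response T.
Player I against R: payoffs 14, 4 → best response T.
Player II against T: payoffs 18, 11, 10 → best response L.
Player II against B: payoffs 20, 1, 17 → best response L.
Mutual best responses: (B, L).

Pure NE: (B, L)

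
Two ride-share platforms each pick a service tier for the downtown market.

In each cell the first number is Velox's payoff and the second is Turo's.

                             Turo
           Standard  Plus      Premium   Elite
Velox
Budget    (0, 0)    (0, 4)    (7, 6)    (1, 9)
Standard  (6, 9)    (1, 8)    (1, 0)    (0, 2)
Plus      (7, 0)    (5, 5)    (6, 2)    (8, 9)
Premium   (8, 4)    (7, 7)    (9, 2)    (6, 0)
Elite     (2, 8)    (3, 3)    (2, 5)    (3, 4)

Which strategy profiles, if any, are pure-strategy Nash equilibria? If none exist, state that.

The pure Nash equilibria are (Plus, Elite), (Premium, Plus).

Velox against Standard: payoffs 0, 6, 7, 8, 2 → best response Premium.
Velox against Plus: payoffs 0, 1, 5, 7, 3 → best response Premium.
Velox against Premium: payoffs 7, 1, 6, 9, 2 → best response Premium.
Velox against Elite: payoffs 1, 0, 8, 6, 3 → best response Plus.
Turo against Budget: payoffs 0, 4, 6, 9 → best response Elite.
Turo against Standard: payoffs 9, 8, 0, 2 → best response Standard.
Turo against Plus: payoffs 0, 5, 2, 9 → best response Elite.
Turo against Premium: payoffs 4, 7, 2, 0 → best response Plus.
Turo against Elite: payoffs 8, 3, 5, 4 → best response Standard.
Mutual best responses: (Plus, Elite); (Premium, Plus).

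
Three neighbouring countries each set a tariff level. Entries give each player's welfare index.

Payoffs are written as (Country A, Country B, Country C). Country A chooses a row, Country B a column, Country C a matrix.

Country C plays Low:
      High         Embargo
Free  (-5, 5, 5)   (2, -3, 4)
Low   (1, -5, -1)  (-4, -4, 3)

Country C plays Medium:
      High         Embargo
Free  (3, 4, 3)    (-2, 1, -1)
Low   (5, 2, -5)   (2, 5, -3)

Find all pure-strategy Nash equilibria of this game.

(Free, High, Low): Country A can switch to Low (-5 → 1). Not NE.
(Free, High, Medium): Country A can switch to Low (3 → 5). Not NE.
(Free, Embargo, Low): Country B can switch to High (-3 → 5). Not NE.
(Free, Embargo, Medium): Country A can switch to Low (-2 → 2). Not NE.
(Low, High, Low): Country B can switch to Embargo (-5 → -4). Not NE.
(Low, High, Medium): Country B can switch to Embargo (2 → 5). Not NE.
(Low, Embargo, Low): Country A can switch to Free (-4 → 2). Not NE.
(Low, Embargo, Medium): Country C can switch to Low (-3 → 3). Not NE.

This game has no pure Nash equilibrium.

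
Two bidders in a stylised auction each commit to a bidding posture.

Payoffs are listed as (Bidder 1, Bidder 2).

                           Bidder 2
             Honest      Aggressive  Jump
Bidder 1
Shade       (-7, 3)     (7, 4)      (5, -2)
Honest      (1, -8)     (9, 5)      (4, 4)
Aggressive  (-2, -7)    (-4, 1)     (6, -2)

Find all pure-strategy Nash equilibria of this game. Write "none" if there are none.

The unique pure-strategy Nash equilibrium is (Honest, Aggressive).

(Shade, Honest): Bidder 1 can switch to Honest (-7 → 1). Not NE.
(Shade, Aggressive): Bidder 1 can switch to Honest (7 → 9). Not NE.
(Shade, Jump): Bidder 1 can switch to Aggressive (5 → 6). Not NE.
(Honest, Honest): Bidder 2 can switch to Aggressive (-8 → 5). Not NE.
(Honest, Aggressive): Bidder 1 gets 9, best alternative 7; Bidder 2 gets 5, best alternative 4. No profitable deviation — NE.
(Honest, Jump): Bidder 1 can switch to Shade (4 → 5). Not NE.
(Aggressive, Honest): Bidder 1 can switch to Honest (-2 → 1). Not NE.
(Aggressive, Aggressive): Bidder 1 can switch to Shade (-4 → 7). Not NE.
(Aggressive, Jump): Bidder 2 can switch to Aggressive (-2 → 1). Not NE.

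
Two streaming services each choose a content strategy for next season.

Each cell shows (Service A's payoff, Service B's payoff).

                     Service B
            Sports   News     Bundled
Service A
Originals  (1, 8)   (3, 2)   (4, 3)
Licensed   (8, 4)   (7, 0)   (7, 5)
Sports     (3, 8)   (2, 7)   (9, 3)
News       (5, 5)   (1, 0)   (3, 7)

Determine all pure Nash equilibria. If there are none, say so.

No pure-strategy Nash equilibrium.

Service A against Sports: payoffs 1, 8, 3, 5 → best response Licensed.
Service A against News: payoffs 3, 7, 2, 1 → best response Licensed.
Service A against Bundled: payoffs 4, 7, 9, 3 → best response Sports.
Service B against Originals: payoffs 8, 2, 3 → best response Sports.
Service B against Licensed: payoffs 4, 0, 5 → best response Bundled.
Service B against Sports: payoffs 8, 7, 3 → best response Sports.
Service B against News: payoffs 5, 0, 7 → best response Bundled.
No profile is a mutual best response for all players.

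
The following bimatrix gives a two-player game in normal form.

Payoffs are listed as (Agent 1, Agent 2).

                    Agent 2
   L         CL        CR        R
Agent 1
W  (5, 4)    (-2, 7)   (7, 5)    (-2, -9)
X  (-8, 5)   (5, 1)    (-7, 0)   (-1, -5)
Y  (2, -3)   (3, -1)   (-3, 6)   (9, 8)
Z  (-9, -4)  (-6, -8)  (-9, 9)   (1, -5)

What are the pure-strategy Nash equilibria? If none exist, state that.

Agent 1 against L: payoffs 5, -8, 2, -9 → best response W.
Agent 1 against CL: payoffs -2, 5, 3, -6 → best response X.
Agent 1 against CR: payoffs 7, -7, -3, -9 → best response W.
Agent 1 against R: payoffs -2, -1, 9, 1 → best response Y.
Agent 2 against W: payoffs 4, 7, 5, -9 → best response CL.
Agent 2 against X: payoffs 5, 1, 0, -5 → best response L.
Agent 2 against Y: payoffs -3, -1, 6, 8 → best response R.
Agent 2 against Z: payoffs -4, -8, 9, -5 → best response CR.
Mutual best responses: (Y, R).

The unique pure-strategy Nash equilibrium is (Y, R).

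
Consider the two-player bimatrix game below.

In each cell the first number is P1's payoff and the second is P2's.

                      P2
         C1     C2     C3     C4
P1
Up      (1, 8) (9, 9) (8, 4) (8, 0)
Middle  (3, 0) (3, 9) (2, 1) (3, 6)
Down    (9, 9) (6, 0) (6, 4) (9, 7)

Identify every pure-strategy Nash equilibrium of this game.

(Up, C1): P1 can switch to Middle (1 → 3). Not NE.
(Up, C2): P1 gets 9, best alternative 6; P2 gets 9, best alternative 8. No profitable deviation — NE.
(Up, C3): P2 can switch to C1 (4 → 8). Not NE.
(Up, C4): P1 can switch to Down (8 → 9). Not NE.
(Middle, C1): P1 can switch to Down (3 → 9). Not NE.
(Middle, C2): P1 can switch to Up (3 → 9). Not NE.
(Middle, C3): P1 can switch to Up (2 → 8). Not NE.
(Middle, C4): P1 can switch to Up (3 → 8). Not NE.
(Down, C1): P1 gets 9, best alternative 3; P2 gets 9, best alternative 7. No profitable deviation — NE.
(Down, C2): P1 can switch to Up (6 → 9). Not NE.
(Down, C3): P1 can switch to Up (6 → 8). Not NE.
(Down, C4): P2 can switch to C1 (7 → 9). Not NE.

Pure-strategy Nash equilibria: (Up, C2) and (Down, C1)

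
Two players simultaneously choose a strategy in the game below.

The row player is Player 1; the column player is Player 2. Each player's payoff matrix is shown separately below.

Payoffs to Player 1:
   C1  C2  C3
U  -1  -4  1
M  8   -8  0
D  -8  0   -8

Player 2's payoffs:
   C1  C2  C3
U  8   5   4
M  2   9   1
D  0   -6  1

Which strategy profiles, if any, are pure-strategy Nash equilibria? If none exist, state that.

This game has no pure Nash equilibrium.

(U, C1): Player 1 can switch to M (-1 → 8). Not NE.
(U, C2): Player 1 can switch to D (-4 → 0). Not NE.
(U, C3): Player 2 can switch to C1 (4 → 8). Not NE.
(M, C1): Player 2 can switch to C2 (2 → 9). Not NE.
(M, C2): Player 1 can switch to U (-8 → -4). Not NE.
(M, C3): Player 1 can switch to U (0 → 1). Not NE.
(D, C1): Player 1 can switch to U (-8 → -1). Not NE.
(D, C2): Player 2 can switch to C1 (-6 → 0). Not NE.
(D, C3): Player 1 can switch to U (-8 → 1). Not NE.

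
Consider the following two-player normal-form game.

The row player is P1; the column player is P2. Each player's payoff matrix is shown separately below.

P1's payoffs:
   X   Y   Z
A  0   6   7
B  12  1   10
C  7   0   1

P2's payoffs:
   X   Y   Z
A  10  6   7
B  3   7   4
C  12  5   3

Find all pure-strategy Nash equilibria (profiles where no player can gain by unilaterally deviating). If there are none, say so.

For each strategy profile, look for a profitable unilateral deviation.
(A, X): P1 can switch to B (0 → 12). Not NE.
(A, Y): P2 can switch to X (6 → 10). Not NE.
(A, Z): P1 can switch to B (7 → 10). Not NE.
(B, X): P2 can switch to Y (3 → 7). Not NE.
(B, Y): P1 can switch to A (1 → 6). Not NE.
(B, Z): P2 can switch to Y (4 → 7). Not NE.
(C, X): P1 can switch to B (7 → 12). Not NE.
(C, Y): P1 can switch to A (0 → 6). Not NE.
(The remaining 1 profile has a profitable deviation by the same check.)

none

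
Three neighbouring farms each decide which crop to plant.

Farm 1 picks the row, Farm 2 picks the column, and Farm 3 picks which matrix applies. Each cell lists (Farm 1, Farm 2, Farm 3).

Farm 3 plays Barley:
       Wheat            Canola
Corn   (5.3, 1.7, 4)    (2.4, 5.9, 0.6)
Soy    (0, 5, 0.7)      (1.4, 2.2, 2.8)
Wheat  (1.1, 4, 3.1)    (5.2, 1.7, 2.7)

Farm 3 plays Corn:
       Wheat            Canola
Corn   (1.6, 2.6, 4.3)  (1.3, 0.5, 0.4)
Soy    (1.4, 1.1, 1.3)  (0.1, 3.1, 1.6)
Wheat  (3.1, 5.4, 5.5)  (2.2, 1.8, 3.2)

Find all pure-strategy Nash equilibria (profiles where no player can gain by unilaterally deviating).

Farm 1 against (Wheat, Barley): payoffs 5.3, 0, 1.1 → best response Corn.
Farm 1 against (Wheat, Corn): payoffs 1.6, 1.4, 3.1 → best response Wheat.
Farm 1 against (Canola, Barley): payoffs 2.4, 1.4, 5.2 → best response Wheat.
Farm 1 against (Canola, Corn): payoffs 1.3, 0.1, 2.2 → best response Wheat.
Farm 2 against (Corn, Barley): payoffs 1.7, 5.9 → best response Canola.
Farm 2 against (Corn, Corn): payoffs 2.6, 0.5 → best response Wheat.
Farm 2 against (Soy, Barley): payoffs 5, 2.2 → best response Wheat.
Farm 2 against (Soy, Corn): payoffs 1.1, 3.1 → best response Canola.
Farm 2 against (Wheat, Barley): payoffs 4, 1.7 → best response Wheat.
Farm 2 against (Wheat, Corn): payoffs 5.4, 1.8 → best response Wheat.
Farm 3 against (Corn, Wheat): payoffs 4, 4.3 → best response Corn.
Farm 3 against (Corn, Canola): payoffs 0.6, 0.4 → best response Barley.
Farm 3 against (Soy, Wheat): payoffs 0.7, 1.3 → best response Corn.
Farm 3 against (Soy, Canola): payoffs 2.8, 1.6 → best response Barley.
Farm 3 against (Wheat, Wheat): payoffs 3.1, 5.5 → best response Corn.
Farm 3 against (Wheat, Canola): payoffs 2.7, 3.2 → best response Corn.
Mutual best responses: (Wheat, Wheat, Corn).

(Wheat, Wheat, Corn)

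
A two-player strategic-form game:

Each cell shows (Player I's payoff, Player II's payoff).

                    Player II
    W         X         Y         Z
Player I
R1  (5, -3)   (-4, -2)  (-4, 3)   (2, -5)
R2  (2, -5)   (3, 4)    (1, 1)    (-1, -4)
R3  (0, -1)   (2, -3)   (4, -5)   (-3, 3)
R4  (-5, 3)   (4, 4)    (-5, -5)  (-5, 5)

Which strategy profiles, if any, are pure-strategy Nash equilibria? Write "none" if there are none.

Check each profile: it is a Nash equilibrium iff no player can strictly gain by switching unilaterally.
(R1, W): Player II can switch to X (-3 → -2). Not NE.
(R1, X): Player I can switch to R2 (-4 → 3). Not NE.
(R1, Y): Player I can switch to R2 (-4 → 1). Not NE.
(R1, Z): Player II can switch to W (-5 → -3). Not NE.
(R2, W): Player I can switch to R1 (2 → 5). Not NE.
(R2, X): Player I can switch to R4 (3 → 4). Not NE.
(R2, Y): Player I can switch to R3 (1 → 4). Not NE.
(R2, Z): Player I can switch to R1 (-1 → 2). Not NE.
(R3, W): Player I can switch to R1 (0 → 5). Not NE.
(R3, X): Player I can switch to R2 (2 → 3). Not NE.
(The remaining 6 profiles each have a profitable deviation by the same check.)

none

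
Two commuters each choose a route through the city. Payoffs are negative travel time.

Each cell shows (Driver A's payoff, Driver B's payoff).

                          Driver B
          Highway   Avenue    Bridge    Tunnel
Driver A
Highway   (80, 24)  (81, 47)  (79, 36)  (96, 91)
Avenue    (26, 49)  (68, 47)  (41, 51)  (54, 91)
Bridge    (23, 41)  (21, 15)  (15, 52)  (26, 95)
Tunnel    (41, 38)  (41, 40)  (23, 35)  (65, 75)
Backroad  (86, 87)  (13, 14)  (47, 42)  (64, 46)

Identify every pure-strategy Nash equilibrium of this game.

For each player, find the best response to each opponent profile; mutual best responses are the pure NE.
Driver A against Highway: payoffs 80, 26, 23, 41, 86 → best response Backroad.
Driver A against Avenue: payoffs 81, 68, 21, 41, 13 → best response Highway.
Driver A against Bridge: payoffs 79, 41, 15, 23, 47 → best response Highway.
Driver A against Tunnel: payoffs 96, 54, 26, 65, 64 → best response Highway.
Driver B against Highway: payoffs 24, 47, 36, 91 → best response Tunnel.
Driver B against Avenue: payoffs 49, 47, 51, 91 → best response Tunnel.
Driver B against Bridge: payoffs 41, 15, 52, 95 → best response Tunnel.
Driver B against Tunnel: payoffs 38, 40, 35, 75 → best response Tunnel.
Driver B against Backroad: payoffs 87, 14, 42, 46 → best response Highway.
Mutual best responses: (Highway, Tunnel); (Backroad, Highway).

Pure-strategy Nash equilibria: (Highway, Tunnel) and (Backroad, Highway)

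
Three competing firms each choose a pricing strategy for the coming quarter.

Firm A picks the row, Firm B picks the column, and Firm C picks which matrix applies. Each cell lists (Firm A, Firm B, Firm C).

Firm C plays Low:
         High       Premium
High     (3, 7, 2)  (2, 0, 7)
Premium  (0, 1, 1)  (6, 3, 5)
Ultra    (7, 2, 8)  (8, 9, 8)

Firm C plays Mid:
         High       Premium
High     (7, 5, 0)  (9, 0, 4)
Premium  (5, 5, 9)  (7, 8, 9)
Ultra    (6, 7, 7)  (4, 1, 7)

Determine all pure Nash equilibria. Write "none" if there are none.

Pure NE: (Ultra, Premium, Low)

(High, High, Low): Firm A can switch to Ultra (3 → 7). Not NE.
(High, High, Mid): Firm C can switch to Low (0 → 2). Not NE.
(High, Premium, Low): Firm A can switch to Premium (2 → 6). Not NE.
(High, Premium, Mid): Firm B can switch to High (0 → 5). Not NE.
(Premium, High, Low): Firm A can switch to High (0 → 3). Not NE.
(Premium, High, Mid): Firm A can switch to High (5 → 7). Not NE.
(Premium, Premium, Low): Firm A can switch to Ultra (6 → 8). Not NE.
(Premium, Premium, Mid): Firm A can switch to High (7 → 9). Not NE.
(Ultra, Premium, Low): Firm A gets 8, best alternative 6; Firm B gets 9, best alternative 2; Firm C gets 8, best alternative 7. No profitable deviation — NE.
(The remaining 3 profiles each have a profitable deviation by the same check.)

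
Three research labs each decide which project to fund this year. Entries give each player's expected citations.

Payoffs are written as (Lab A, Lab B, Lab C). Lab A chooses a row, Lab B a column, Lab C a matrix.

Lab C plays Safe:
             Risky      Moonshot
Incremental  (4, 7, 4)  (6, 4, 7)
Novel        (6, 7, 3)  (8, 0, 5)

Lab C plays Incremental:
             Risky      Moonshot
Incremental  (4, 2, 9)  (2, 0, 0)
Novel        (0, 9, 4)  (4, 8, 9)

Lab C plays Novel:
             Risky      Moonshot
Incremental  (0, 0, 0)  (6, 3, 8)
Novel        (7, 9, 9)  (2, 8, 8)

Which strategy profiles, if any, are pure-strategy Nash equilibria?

The pure Nash equilibria are (Incremental, Risky, Incremental); (Incremental, Moonshot, Novel); (Novel, Risky, Novel).

Lab A against (Risky, Safe): payoffs 4, 6 → best response Novel.
Lab A against (Risky, Incremental): payoffs 4, 0 → best response Incremental.
Lab A against (Risky, Novel): payoffs 0, 7 → best response Novel.
Lab A against (Moonshot, Safe): payoffs 6, 8 → best response Novel.
Lab A against (Moonshot, Incremental): payoffs 2, 4 → best response Novel.
Lab A against (Moonshot, Novel): payoffs 6, 2 → best response Incremental.
Lab B against (Incremental, Safe): payoffs 7, 4 → best response Risky.
Lab B against (Incremental, Incremental): payoffs 2, 0 → best response Risky.
Lab B against (Incremental, Novel): payoffs 0, 3 → best response Moonshot.
Lab B against (Novel, Safe): payoffs 7, 0 → best response Risky.
Lab B against (Novel, Incremental): payoffs 9, 8 → best response Risky.
Lab B against (Novel, Novel): payoffs 9, 8 → best response Risky.
Lab C against (Incremental, Risky): payoffs 4, 9, 0 → best response Incremental.
Lab C against (Incremental, Moonshot): payoffs 7, 0, 8 → best response Novel.
Lab C against (Novel, Risky): payoffs 3, 4, 9 → best response Novel.
Lab C against (Novel, Moonshot): payoffs 5, 9, 8 → best response Incremental.
Mutual best responses: (Incremental, Risky, Incremental); (Incremental, Moonshot, Novel); (Novel, Risky, Novel).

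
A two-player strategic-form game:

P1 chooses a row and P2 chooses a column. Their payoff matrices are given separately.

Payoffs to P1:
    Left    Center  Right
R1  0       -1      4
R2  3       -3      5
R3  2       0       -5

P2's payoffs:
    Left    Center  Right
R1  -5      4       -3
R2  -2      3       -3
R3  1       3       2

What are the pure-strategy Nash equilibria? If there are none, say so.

P1 against Left: payoffs 0, 3, 2 → best response R2.
P1 against Center: payoffs -1, -3, 0 → best response R3.
P1 against Right: payoffs 4, 5, -5 → best response R2.
P2 against R1: payoffs -5, 4, -3 → best response Center.
P2 against R2: payoffs -2, 3, -3 → best response Center.
P2 against R3: payoffs 1, 3, 2 → best response Center.
Mutual best responses: (R3, Center).

Pure NE: (R3, Center)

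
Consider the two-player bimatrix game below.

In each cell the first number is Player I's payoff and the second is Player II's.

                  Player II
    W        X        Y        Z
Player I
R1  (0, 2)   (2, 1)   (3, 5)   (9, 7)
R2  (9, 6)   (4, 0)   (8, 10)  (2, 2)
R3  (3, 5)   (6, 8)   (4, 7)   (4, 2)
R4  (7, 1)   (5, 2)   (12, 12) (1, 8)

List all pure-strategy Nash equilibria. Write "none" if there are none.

Pure-strategy Nash equilibria: (R1, Z) and (R3, X) and (R4, Y)

Mark each player's best response to every combination of opponents' strategies; a profile where every player is best-responding is a pure Nash equilibrium.
Player I against W: payoffs 0, 9, 3, 7 → best response R2.
Player I against X: payoffs 2, 4, 6, 5 → best response R3.
Player I against Y: payoffs 3, 8, 4, 12 → best response R4.
Player I against Z: payoffs 9, 2, 4, 1 → best response R1.
Player II against R1: payoffs 2, 1, 5, 7 → best response Z.
Player II against R2: payoffs 6, 0, 10, 2 → best response Y.
Player II against R3: payoffs 5, 8, 7, 2 → best response X.
Player II against R4: payoffs 1, 2, 12, 8 → best response Y.
Mutual best responses: (R1, Z); (R3, X); (R4, Y).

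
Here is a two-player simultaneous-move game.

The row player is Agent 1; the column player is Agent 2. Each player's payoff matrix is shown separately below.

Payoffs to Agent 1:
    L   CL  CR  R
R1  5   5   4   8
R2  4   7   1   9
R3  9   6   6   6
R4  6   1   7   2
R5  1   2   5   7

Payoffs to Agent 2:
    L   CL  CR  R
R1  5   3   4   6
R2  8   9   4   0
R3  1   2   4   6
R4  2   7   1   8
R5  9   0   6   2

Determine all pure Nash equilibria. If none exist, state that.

Pure NE: (R2, CL)

(R1, L): Agent 1 can switch to R3 (5 → 9). Not NE.
(R1, CL): Agent 1 can switch to R2 (5 → 7). Not NE.
(R1, CR): Agent 1 can switch to R3 (4 → 6). Not NE.
(R1, R): Agent 1 can switch to R2 (8 → 9). Not NE.
(R2, L): Agent 1 can switch to R1 (4 → 5). Not NE.
(R2, CL): Agent 1 gets 7, best alternative 6; Agent 2 gets 9, best alternative 8. No profitable deviation — NE.
(R2, CR): Agent 1 can switch to R1 (1 → 4). Not NE.
(R2, R): Agent 2 can switch to L (0 → 8). Not NE.
(R3, L): Agent 2 can switch to CL (1 → 2). Not NE.
(The remaining 11 profiles each have a profitable deviation by the same check.)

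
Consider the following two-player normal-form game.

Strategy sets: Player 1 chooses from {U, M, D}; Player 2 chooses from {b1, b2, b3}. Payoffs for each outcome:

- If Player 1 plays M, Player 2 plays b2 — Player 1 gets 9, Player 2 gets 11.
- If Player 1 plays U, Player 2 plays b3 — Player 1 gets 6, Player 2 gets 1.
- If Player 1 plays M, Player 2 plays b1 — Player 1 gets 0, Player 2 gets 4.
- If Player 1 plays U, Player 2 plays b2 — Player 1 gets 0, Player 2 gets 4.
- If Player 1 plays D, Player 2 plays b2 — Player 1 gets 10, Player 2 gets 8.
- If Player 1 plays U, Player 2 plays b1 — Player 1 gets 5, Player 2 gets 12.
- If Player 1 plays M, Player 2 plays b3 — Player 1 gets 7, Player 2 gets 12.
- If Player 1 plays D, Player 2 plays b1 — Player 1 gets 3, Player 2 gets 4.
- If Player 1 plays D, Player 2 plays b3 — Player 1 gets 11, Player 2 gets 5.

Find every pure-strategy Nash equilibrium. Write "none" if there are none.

For each strategy profile, look for a profitable unilateral deviation.
(U, b1): Player 1 gets 5, best alternative 3; Player 2 gets 12, best alternative 4. No profitable deviation — NE.
(U, b2): Player 1 can switch to M (0 → 9). Not NE.
(U, b3): Player 1 can switch to M (6 → 7). Not NE.
(M, b1): Player 1 can switch to U (0 → 5). Not NE.
(M, b2): Player 1 can switch to D (9 → 10). Not NE.
(M, b3): Player 1 can switch to D (7 → 11). Not NE.
(D, b1): Player 1 can switch to U (3 → 5). Not NE.
(D, b2): Player 1 gets 10, best alternative 9; Player 2 gets 8, best alternative 5. No profitable deviation — NE.
(The remaining 1 profile has a profitable deviation by the same check.)

(U, b1); (D, b2)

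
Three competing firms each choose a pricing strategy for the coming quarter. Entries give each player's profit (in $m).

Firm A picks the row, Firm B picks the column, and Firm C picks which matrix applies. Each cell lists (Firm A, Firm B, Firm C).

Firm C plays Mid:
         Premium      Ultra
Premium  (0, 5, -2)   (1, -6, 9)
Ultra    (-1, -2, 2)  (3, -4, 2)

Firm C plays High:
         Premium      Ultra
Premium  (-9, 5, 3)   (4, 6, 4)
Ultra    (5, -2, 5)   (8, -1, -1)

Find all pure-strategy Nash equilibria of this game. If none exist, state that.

(Premium, Premium, Mid): Firm C can switch to High (-2 → 3). Not NE.
(Premium, Premium, High): Firm A can switch to Ultra (-9 → 5). Not NE.
(Premium, Ultra, Mid): Firm A can switch to Ultra (1 → 3). Not NE.
(Premium, Ultra, High): Firm A can switch to Ultra (4 → 8). Not NE.
(Ultra, Premium, Mid): Firm A can switch to Premium (-1 → 0). Not NE.
(Ultra, Premium, High): Firm B can switch to Ultra (-2 → -1). Not NE.
(Ultra, Ultra, Mid): Firm B can switch to Premium (-4 → -2). Not NE.
(Ultra, Ultra, High): Firm C can switch to Mid (-1 → 2). Not NE.

There is no pure-strategy Nash equilibrium.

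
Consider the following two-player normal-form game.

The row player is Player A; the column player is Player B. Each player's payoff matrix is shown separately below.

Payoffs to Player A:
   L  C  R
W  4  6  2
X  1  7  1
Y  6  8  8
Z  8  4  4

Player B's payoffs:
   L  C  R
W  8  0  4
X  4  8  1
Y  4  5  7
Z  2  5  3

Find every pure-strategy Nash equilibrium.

Player A against L: payoffs 4, 1, 6, 8 → best response Z.
Player A against C: payoffs 6, 7, 8, 4 → best response Y.
Player A against R: payoffs 2, 1, 8, 4 → best response Y.
Player B against W: payoffs 8, 0, 4 → best response L.
Player B against X: payoffs 4, 8, 1 → best response C.
Player B against Y: payoffs 4, 5, 7 → best response R.
Player B against Z: payoffs 2, 5, 3 → best response C.
Mutual best responses: (Y, R).

Pure NE: (Y, R)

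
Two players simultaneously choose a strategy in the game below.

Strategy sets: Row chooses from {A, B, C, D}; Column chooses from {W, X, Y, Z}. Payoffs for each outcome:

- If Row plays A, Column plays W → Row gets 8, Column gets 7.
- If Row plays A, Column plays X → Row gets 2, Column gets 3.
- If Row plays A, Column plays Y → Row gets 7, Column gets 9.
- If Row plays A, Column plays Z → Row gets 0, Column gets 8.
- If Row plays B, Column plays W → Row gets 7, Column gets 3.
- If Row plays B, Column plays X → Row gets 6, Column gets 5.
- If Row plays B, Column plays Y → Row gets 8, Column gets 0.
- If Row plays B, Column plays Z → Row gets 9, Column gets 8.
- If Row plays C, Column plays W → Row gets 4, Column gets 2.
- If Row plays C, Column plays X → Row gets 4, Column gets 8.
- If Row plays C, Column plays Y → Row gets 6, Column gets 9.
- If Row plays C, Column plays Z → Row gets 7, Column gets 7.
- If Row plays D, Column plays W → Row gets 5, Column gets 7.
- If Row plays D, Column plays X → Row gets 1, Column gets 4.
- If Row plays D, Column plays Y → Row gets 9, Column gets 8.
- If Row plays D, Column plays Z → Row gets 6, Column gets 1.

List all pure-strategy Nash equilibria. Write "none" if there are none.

The pure Nash equilibria are (B, Z); (D, Y).

(A, W): Column can switch to Y (7 → 9). Not NE.
(A, X): Row can switch to B (2 → 6). Not NE.
(A, Y): Row can switch to B (7 → 8). Not NE.
(A, Z): Row can switch to B (0 → 9). Not NE.
(B, W): Row can switch to A (7 → 8). Not NE.
(B, X): Column can switch to Z (5 → 8). Not NE.
(B, Z): Row gets 9, best alternative 7; Column gets 8, best alternative 5. No profitable deviation — NE.
(D, Y): Row gets 9, best alternative 8; Column gets 8, best alternative 7. No profitable deviation — NE.
(The remaining 8 profiles each have a profitable deviation by the same check.)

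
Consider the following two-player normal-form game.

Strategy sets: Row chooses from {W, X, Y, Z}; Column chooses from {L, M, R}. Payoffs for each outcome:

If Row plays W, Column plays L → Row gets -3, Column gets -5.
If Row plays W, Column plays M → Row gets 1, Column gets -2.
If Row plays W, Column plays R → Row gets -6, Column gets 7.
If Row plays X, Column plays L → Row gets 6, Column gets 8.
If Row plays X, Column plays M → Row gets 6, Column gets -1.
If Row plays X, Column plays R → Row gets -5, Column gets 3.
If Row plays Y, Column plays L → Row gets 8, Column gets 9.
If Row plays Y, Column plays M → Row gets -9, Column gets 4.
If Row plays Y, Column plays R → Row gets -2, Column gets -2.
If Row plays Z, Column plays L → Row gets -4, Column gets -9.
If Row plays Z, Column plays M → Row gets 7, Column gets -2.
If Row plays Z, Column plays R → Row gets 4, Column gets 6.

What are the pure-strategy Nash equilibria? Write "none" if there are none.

(Y, L); (Z, R)

Row against L: payoffs -3, 6, 8, -4 → best response Y.
Row against M: payoffs 1, 6, -9, 7 → best response Z.
Row against R: payoffs -6, -5, -2, 4 → best response Z.
Column against W: payoffs -5, -2, 7 → best response R.
Column against X: payoffs 8, -1, 3 → best response L.
Column against Y: payoffs 9, 4, -2 → best response L.
Column against Z: payoffs -9, -2, 6 → best response R.
Mutual best responses: (Y, L); (Z, R).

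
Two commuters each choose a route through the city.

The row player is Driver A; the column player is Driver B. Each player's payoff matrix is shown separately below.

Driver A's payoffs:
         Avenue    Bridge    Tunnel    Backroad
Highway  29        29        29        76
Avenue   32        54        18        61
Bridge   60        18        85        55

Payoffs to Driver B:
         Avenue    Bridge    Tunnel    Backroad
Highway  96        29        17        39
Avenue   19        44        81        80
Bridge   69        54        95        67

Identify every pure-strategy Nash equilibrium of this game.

(Bridge, Tunnel)

For each strategy profile, look for a profitable unilateral deviation.
(Highway, Avenue): Driver A can switch to Avenue (29 → 32). Not NE.
(Highway, Bridge): Driver A can switch to Avenue (29 → 54). Not NE.
(Highway, Tunnel): Driver A can switch to Bridge (29 → 85). Not NE.
(Highway, Backroad): Driver B can switch to Avenue (39 → 96). Not NE.
(Avenue, Avenue): Driver A can switch to Bridge (32 → 60). Not NE.
(Avenue, Bridge): Driver B can switch to Tunnel (44 → 81). Not NE.
(Bridge, Tunnel): Driver A gets 85, best alternative 29; Driver B gets 95, best alternative 69. No profitable deviation — NE.
(The remaining 5 profiles each have a profitable deviation by the same check.)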